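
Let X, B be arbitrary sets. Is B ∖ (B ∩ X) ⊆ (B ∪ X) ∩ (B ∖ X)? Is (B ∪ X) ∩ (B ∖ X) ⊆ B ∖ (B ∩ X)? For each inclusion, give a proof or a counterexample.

The two sets are equal.

(⊆) Let x ∈ B ∖ (B ∩ X). Then x ∈ B and x ∉ X, from which x ∈ (B ∪ X) ∩ (B ∖ X).

(⊇) Let x ∈ (B ∪ X) ∩ (B ∖ X). Then x ∈ B and x ∉ X, from which x ∈ B ∖ (B ∩ X).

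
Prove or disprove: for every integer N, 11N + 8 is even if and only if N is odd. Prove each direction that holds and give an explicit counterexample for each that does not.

Forward direction. This fails: N = 0 gives 11N + 8 = 8, which is even, but 0 is even, not odd.

Converse. This also fails: N = 5 is odd, but 11N + 8 = 63 is odd, not even.

Both directions fail.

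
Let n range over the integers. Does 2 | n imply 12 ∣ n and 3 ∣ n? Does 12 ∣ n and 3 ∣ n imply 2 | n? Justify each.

(→) This fails: take n = 2. Certainly 2 ∣ 2, but 12 ∤ 2.

(←) Suppose 12 ∣ n and 3 ∣ n. Any common multiple of 12 and 3 is a multiple of their lcm; here lcm(12, 3) = 12·3/gcd(12, 3) = 36/3 = 12, so 12 ∣ n. Since 2 ∣ 12, it follows that 2 ∣ n.

Only the converse holds.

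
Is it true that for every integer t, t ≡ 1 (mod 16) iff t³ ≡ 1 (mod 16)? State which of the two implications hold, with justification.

(⟹) Suppose t ≡ 1 (mod 16). Write t = 16j + 1. Then (16j + 1)³ = 4096j³ + 768j² + 48j + 1 = 16(256j³ + 48j² + 3j) + 1, so t³ ≡ 1 (mod 16).

(⟸) Conversely, suppose t³ ≡ 1 (mod 16). The only residue r in {0, …, 15} with r³ ≡ 1 (mod 16) is r = 1, so t ≡ 1 (mod 16).

Both directions hold; the statement is true.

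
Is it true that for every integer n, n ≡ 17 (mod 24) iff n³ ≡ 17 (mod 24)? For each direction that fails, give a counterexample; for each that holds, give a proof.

Both directions hold; the statement is true.

[⇐] Suppose n³ ≡ 17 (mod 24). The only residue r in {0, …, 23} with r³ ≡ 17 (mod 24) is r = 17, so n ≡ 17 (mod 24).

[⇒] Suppose n ≡ 17 (mod 24). Write n = 24j + 17. Then (24j + 17)³ = 13824j³ + 29376j² + 20808j + 4913 = 24(576j³ + 1224j² + 867j + 204) + 17, so n³ ≡ 17 (mod 24).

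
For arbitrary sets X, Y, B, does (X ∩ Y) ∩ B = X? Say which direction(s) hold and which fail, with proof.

(⊆) holds; (⊇) fails.

(⟸) This inclusion fails. Take X = {1}, Y = ∅, B = ∅; then 1 ∈ X but 1 ∉ (X ∩ Y) ∩ B.

(⟹) Let x ∈ (X ∩ Y) ∩ B. Then x ∈ X ∩ Y ∩ B, from which x ∈ X.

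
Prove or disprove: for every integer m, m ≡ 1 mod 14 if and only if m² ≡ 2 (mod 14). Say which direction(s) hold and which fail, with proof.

Both directions fail.

[⇒] This fails: take m = 1. Then 1 ≡ 1 (mod 14), but 1² = 1 ≡ 1 (mod 14), not 2.

[⇐] This fails: take m = 4. Then 4² = 16 ≡ 2 (mod 14), yet 4 ≡ 4 (mod 14), not 1.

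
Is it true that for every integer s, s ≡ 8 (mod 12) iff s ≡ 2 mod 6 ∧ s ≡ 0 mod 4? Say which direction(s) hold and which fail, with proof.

[⇒] Suppose s ≡ 8 (mod 12); write s = 12j + 8. Since 6 ∣ 12, reducing mod 6 gives s ≡ 8 ≡ 2 (mod 6); since 4 ∣ 12, reducing mod 4 gives s ≡ 8 ≡ 0 (mod 4).

[⇐] Conversely, if s ≡ 2 (mod 6) and s ≡ 0 (mod 4), then by the Chinese remainder theorem s ≡ 8 (mod 12). This is exactly s ≡ 8 (mod 12).

Equivalent; both directions hold.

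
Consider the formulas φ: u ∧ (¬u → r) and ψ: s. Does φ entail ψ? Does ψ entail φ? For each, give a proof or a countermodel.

(→) This fails. Under u = T, s = F, r = F, the left side is true but the right side is false.

(←) This fails. Under u = F, s = T, r = F, the left side is false but the right side is true.

Neither direction holds.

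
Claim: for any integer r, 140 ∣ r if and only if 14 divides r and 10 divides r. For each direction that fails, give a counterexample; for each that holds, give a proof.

Not equivalent: only (⇒) holds.

(⟹) If 140 ∣ r, write r = 140q. Since 140 = 10·14, r = 14·(10q), so 14 ∣ r; and since 140 = 14·10, r = 10·(14q), so 10 ∣ r.

(⟸) This fails: take r = 70. Both 14 ∣ 70 and 10 ∣ 70, yet 70 is not a multiple of 140 (since 70 = 0·140 + 70), so 140 ∤ 70.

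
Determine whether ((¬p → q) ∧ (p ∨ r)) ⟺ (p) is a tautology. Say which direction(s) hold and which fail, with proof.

(⇒) This fails. Under r = T, p = F, q = T, the left side is true but the right side is false.

(⇐) Assume the antecedent. If r is true, the antecedent forces (r = T, p = T, q = F) or (r = T, p = T, q = T), and (¬p → q) ∧ (p ∨ r) holds there. If r is false, the antecedent forces (r = F, p = T, q = F) or (r = F, p = T, q = T), and (¬p → q) ∧ (p ∨ r) holds there. Either way (¬p → q) ∧ (p ∨ r) holds.

Not equivalent: only (⇐) holds.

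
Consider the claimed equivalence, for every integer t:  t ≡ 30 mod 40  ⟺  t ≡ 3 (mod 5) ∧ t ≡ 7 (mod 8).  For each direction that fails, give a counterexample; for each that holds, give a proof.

(⇒) fails and (⇐) fails.

[⇒] This fails: t = 30 gives 30 ≡ 30 (mod 40) but 30 ≡ 0 (mod 5), so the conjunction on the right does not hold.

[⇐] This fails: t = 23 satisfies both congruences on the right (23 ≡ 3 mod 5 and 23 ≡ 7 mod 8) yet 23 ≡ 23 (mod 40), not 30.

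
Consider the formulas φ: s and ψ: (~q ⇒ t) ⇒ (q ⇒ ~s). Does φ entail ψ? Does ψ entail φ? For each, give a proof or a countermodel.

(→) This fails. Under t = F, s = T, q = T, the left side is true but the right side is false.

(←) This fails. Under t = F, s = F, q = F, the left side is false but the right side is true.

Neither implication holds.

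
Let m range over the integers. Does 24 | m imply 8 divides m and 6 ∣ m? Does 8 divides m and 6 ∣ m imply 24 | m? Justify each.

[⇐] Suppose 8 ∣ m and 6 ∣ m. Any common multiple of 8 and 6 is a multiple of their lcm; here lcm(8, 6) = 8·6/gcd(8, 6) = 48/2 = 24, so 24 ∣ m.

[⇒] If 24 ∣ m, write m = 24q. Since 24 = 3·8, m = 8·(3q), so 8 ∣ m; and since 24 = 4·6, m = 6·(4q), so 6 ∣ m.

Both implications hold.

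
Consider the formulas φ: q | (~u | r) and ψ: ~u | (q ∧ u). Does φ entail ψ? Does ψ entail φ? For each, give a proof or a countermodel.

(⟸) Assume the antecedent. If q is true, q | (~u | r) reduces to true regardless of the other variables. If q is false, the antecedent forces (q = F, u = F, r = F) or (q = F, u = F, r = T), and q | (~u | r) holds there. Either way q | (~u | r) holds.

(⟹) This fails. Under q = F, u = T, r = T, the left side is true but the right side is false.

The forward direction fails; the converse holds.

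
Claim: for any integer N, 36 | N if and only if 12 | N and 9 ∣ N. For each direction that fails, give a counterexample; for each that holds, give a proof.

(→) If 36 ∣ N, write N = 36q. Since 36 = 3·12, N = 12·(3q), so 12 ∣ N; and since 36 = 4·9, N = 9·(4q), so 9 ∣ N.

(←) Suppose 12 ∣ N and 9 ∣ N. Any common multiple of 12 and 9 is a multiple of their lcm; here lcm(12, 9) = 12·9/gcd(12, 9) = 108/3 = 36, so 36 ∣ N.

Equivalent; both directions hold.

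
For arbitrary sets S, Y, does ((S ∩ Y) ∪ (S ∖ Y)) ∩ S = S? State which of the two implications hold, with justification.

Reverse inclusion. Let x ∈ S. Then either x ∈ S and x ∉ Y; or x ∈ S ∩ Y. In each case x ∈ ((S ∩ Y) ∪ (S ∖ Y)) ∩ S, so S ⊆ ((S ∩ Y) ∪ (S ∖ Y)) ∩ S.

Forward inclusion. Let x ∈ ((S ∩ Y) ∪ (S ∖ Y)) ∩ S. Then either x ∈ S and x ∉ Y; or x ∈ S ∩ Y. In each case x ∈ S, so ((S ∩ Y) ∪ (S ∖ Y)) ∩ S ⊆ S.

Both inclusions hold; the sets are equal.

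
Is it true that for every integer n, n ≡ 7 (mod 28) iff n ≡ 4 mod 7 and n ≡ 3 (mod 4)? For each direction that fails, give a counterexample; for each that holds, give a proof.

Forward direction. This fails: n = 7 gives 7 ≡ 7 (mod 28) but 7 ≡ 0 (mod 7), so the conjunction on the right does not hold.

Converse. This fails: n = 11 satisfies both congruences on the right (11 ≡ 4 mod 7 and 11 ≡ 3 mod 4) yet 11 ≡ 11 (mod 28), not 7.

Both directions fail.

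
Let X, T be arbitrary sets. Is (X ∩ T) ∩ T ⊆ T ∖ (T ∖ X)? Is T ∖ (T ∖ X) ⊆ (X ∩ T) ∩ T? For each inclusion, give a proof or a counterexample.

Both inclusions hold; the sets are equal.

(⊆) Let x ∈ (X ∩ T) ∩ T. Then x ∈ X ∩ T, from which x ∈ T ∖ (T ∖ X).

(⊇) Let x ∈ T ∖ (T ∖ X). Then x ∈ X ∩ T, from which x ∈ (X ∩ T) ∩ T.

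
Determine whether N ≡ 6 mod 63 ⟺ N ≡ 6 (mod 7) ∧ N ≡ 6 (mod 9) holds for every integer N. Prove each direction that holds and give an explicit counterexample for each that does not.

Both implications hold.

(←) If N ≡ 6 (mod 7) and N ≡ 6 (mod 9), then by the Chinese remainder theorem N ≡ 6 (mod 63). This is exactly N ≡ 6 (mod 63).

(→) Suppose N ≡ 6 (mod 63); write N = 63j + 6. Since 7 ∣ 63, reducing mod 7 gives N ≡ 6 (mod 7); since 9 ∣ 63, reducing mod 9 gives N ≡ 6 (mod 9).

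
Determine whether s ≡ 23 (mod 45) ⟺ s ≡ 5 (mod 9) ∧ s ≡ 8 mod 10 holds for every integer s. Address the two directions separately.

[⇒] This fails: s = 23 gives 23 ≡ 23 (mod 45) but 23 ≡ 3 (mod 10), so the conjunction on the right does not hold.

[⇐] Conversely, if s ≡ 5 (mod 9) and s ≡ 8 (mod 10), then by the Chinese remainder theorem s ≡ 68 (mod 90). Since 68 ≡ 23 (mod 45) and 45 ∣ 90, we get s ≡ 23 (mod 45).

The forward direction fails; the converse holds.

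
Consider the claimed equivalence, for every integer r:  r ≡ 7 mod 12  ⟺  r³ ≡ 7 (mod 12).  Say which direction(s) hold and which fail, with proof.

Equivalent; both directions hold.

Converse. Suppose r³ ≡ 7 (mod 12). The only residue r in {0, …, 11} with r³ ≡ 7 (mod 12) is r = 7, so r ≡ 7 (mod 12).

Forward direction. Suppose r ≡ 7 mod 12. Write r = 12j + 7. Then (12j + 7)³ = 1728j³ + 3024j² + 1764j + 343 = 12(144j³ + 252j² + 147j + 28) + 7, so r³ ≡ 7 (mod 12).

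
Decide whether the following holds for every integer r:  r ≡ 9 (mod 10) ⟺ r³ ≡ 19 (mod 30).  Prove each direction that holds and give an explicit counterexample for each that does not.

The forward direction fails; the converse holds.

[⇐] The residues r modulo 30 with r³ ≡ 19 (mod 30) are exactly {19}, and each is ≡ 9 (mod 10).

[⇒] This fails: take r = 9. Then 9 ≡ 9 (mod 10), but 9³ = 729 ≡ 9 (mod 30), not 19.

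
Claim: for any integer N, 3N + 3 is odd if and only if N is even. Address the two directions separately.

(⟹) Suppose 3N + 3 is odd. Since 3 is odd, 3N and N have the same parity, so 3N + 3 ≡ N + 3 (mod 2). As 3 is odd, 3N + 3 is odd exactly when N is even. Thus N is even.

(⟸) Conversely, suppose N is even; write N = 2j. Then 3N + 3 = 3·(2j) + 3 = 2·3j + 3, which is odd.

The biconditional holds.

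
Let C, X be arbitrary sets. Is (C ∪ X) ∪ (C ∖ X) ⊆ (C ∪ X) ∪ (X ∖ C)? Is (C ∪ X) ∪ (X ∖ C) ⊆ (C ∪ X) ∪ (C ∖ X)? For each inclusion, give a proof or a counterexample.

Both inclusions hold.

(⟹) Let x ∈ (C ∪ X) ∪ (C ∖ X). Then either x ∈ C and x ∉ X; or x ∈ X and x ∉ C; or x ∈ C ∩ X. In each case x ∈ (C ∪ X) ∪ (X ∖ C), so (C ∪ X) ∪ (C ∖ X) ⊆ (C ∪ X) ∪ (X ∖ C).

(⟸) Let x ∈ (C ∪ X) ∪ (X ∖ C). Then either x ∈ C and x ∉ X; or x ∈ X and x ∉ C; or x ∈ C ∩ X. In each case x ∈ (C ∪ X) ∪ (C ∖ X), so (C ∪ X) ∪ (X ∖ C) ⊆ (C ∪ X) ∪ (C ∖ X).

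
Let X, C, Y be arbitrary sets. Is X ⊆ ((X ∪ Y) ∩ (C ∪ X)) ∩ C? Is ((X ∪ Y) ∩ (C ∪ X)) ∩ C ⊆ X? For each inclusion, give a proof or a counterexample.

(⊆) fails and (⊇) fails.

(⟹) This inclusion fails. Take X = {1}, C = ∅, Y = ∅; then 1 ∈ X but 1 ∉ ((X ∪ Y) ∩ (C ∪ X)) ∩ C.

(⟸) This inclusion fails. Take X = ∅, C = {1}, Y = {1}; then 1 ∈ ((X ∪ Y) ∩ (C ∪ X)) ∩ C but 1 ∉ X.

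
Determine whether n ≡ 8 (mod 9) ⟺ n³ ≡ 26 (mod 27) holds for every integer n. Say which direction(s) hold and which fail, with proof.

Converse. The residues r modulo 27 with r³ ≡ 26 (mod 27) are exactly {8, 17, 26}, and each is ≡ 8 (mod 9).

Forward direction. Suppose n ≡ 8 (mod 9). Working modulo 27, n ∈ {8, 17, 26}; for each such r, r³ ≡ 26 (mod 27).

Both directions hold; the statement is true.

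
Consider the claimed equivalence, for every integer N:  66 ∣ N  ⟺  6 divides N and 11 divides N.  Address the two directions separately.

Both directions hold.

Forward direction. If 66 ∣ N, write N = 66q. Since 66 = 11·6, N = 6·(11q), so 6 ∣ N; and since 66 = 6·11, N = 11·(6q), so 11 ∣ N.

Converse. Suppose 6 ∣ N and 11 ∣ N. Any common multiple of 6 and 11 is a multiple of their lcm; here gcd(6, 11) = 1, so lcm(6, 11) = 6·11 = 66, so 66 ∣ N.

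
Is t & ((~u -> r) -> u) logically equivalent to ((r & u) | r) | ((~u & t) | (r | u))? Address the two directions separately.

Only the forward implication holds.

(⇐) This fails. Under r = T, t = F, u = F, the left side is false but the right side is true.

(⇒) Assume the antecedent. If r is true, the consequent reduces to true regardless of the other variables. If r is false, the antecedent forces (r = F, t = T, u = F) or (r = F, t = T, u = T), and the consequent holds there. Either way the consequent holds.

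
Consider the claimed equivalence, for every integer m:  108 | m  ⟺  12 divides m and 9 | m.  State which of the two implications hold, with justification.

Only the forward implication holds.

(→) If 108 ∣ m, write m = 108q. Since 108 = 9·12, m = 12·(9q), so 12 ∣ m; and since 108 = 12·9, m = 9·(12q), so 9 ∣ m.

(←) This fails: take m = 36. Both 12 ∣ 36 and 9 ∣ 36, yet 36 is not a multiple of 108 (since 36 = 0·108 + 36), so 108 ∤ 36.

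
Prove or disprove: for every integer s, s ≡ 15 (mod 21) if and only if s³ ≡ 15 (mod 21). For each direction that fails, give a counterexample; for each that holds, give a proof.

(⟸) This fails: take s = 9. Then 9³ = 729 ≡ 15 (mod 21), yet 9 ≡ 9 (mod 21), not 15.

(⟹) Suppose s ≡ 15 (mod 21). Write s = 21j + 15. Then (21j + 15)³ = 9261j³ + 19845j² + 14175j + 3375 = 21(441j³ + 945j² + 675j + 160) + 15, so s³ ≡ 15 (mod 21).

Only the forward implication holds.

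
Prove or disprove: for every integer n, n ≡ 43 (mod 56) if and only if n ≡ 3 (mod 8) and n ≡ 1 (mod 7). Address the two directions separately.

Forward direction. Suppose n ≡ 43 (mod 56); write n = 56j + 43. Since 8 ∣ 56, reducing mod 8 gives n ≡ 43 ≡ 3 (mod 8); since 7 ∣ 56, reducing mod 7 gives n ≡ 43 ≡ 1 (mod 7).

Converse. If n ≡ 3 (mod 8) and n ≡ 1 (mod 7), then by the Chinese remainder theorem n ≡ 43 (mod 56). This is exactly n ≡ 43 (mod 56).

Both directions hold; the statement is true.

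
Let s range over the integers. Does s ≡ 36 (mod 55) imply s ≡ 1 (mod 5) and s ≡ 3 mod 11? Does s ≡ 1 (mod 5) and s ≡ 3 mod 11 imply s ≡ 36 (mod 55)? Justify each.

Equivalent; both directions hold.

(⟹) Suppose s ≡ 36 (mod 55); write s = 55j + 36. Since 5 ∣ 55, reducing mod 5 gives s ≡ 36 ≡ 1 (mod 5); since 11 ∣ 55, reducing mod 11 gives s ≡ 36 ≡ 3 (mod 11).

(⟸) Conversely, if s ≡ 1 (mod 5) and s ≡ 3 (mod 11), then by the Chinese remainder theorem s ≡ 36 (mod 55). This is exactly s ≡ 36 (mod 55).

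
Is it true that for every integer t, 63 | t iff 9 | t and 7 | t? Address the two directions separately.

Equivalent; both directions hold.

(←) Suppose 9 ∣ t and 7 ∣ t. Any common multiple of 9 and 7 is a multiple of their lcm; here gcd(9, 7) = 1, so lcm(9, 7) = 9·7 = 63, so 63 ∣ t.

(→) If 63 ∣ t, write t = 63q. Since 63 = 7·9, t = 9·(7q), so 9 ∣ t; and since 63 = 9·7, t = 7·(9q), so 7 ∣ t.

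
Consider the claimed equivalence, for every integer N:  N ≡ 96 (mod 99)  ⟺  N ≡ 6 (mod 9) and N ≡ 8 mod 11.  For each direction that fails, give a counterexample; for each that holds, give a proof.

(⟹) Suppose N ≡ 96 (mod 99); write N = 99j + 96. Since 9 ∣ 99, reducing mod 9 gives N ≡ 96 ≡ 6 (mod 9); since 11 ∣ 99, reducing mod 11 gives N ≡ 96 ≡ 8 (mod 11).

(⟸) Conversely, if N ≡ 6 (mod 9) and N ≡ 8 (mod 11), then by the Chinese remainder theorem N ≡ 96 (mod 99). This is exactly N ≡ 96 (mod 99).

Both implications hold.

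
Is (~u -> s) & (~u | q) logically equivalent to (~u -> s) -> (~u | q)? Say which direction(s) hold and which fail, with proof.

The forward direction holds; the converse fails.

[⇒] Assume the antecedent. If u is true, the antecedent forces (u = T, s = F, q = T) or (u = T, s = T, q = T), and (~u -> s) -> (~u | q) holds there. If u is false, (~u -> s) -> (~u | q) reduces to true regardless of the other variables. Either way (~u -> s) -> (~u | q) holds.

[⇐] This fails. Under u = F, s = F, q = F, the left side is false but the right side is true.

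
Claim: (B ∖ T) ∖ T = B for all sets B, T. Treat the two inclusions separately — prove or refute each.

The sets are not equal: only the forward inclusion holds.

Forward inclusion. Let x ∈ (B ∖ T) ∖ T. Then x ∈ B and x ∉ T, from which x ∈ B.

Reverse inclusion. This inclusion fails. Take B = {1}, T = {1}; then 1 ∈ B but 1 ∉ (B ∖ T) ∖ T.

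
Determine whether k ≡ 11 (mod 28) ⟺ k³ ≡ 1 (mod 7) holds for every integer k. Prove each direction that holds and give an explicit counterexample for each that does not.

(⇒) holds; (⇐) fails.

(⇐) This fails: take k = 1. Then 1³ = 1 ≡ 1 (mod 7), yet 1 ≡ 1 (mod 28), not 11.

(⇒) Suppose k ≡ 11 (mod 28). Then k³ ≡ 11³ = 1331 (mod 28), and since 7 ∣ 28, also k³ ≡ 1 (mod 7).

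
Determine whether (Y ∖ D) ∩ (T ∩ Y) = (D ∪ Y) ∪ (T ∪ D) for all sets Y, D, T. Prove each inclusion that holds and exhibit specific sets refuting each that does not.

(⟹) Let x ∈ (Y ∖ D) ∩ (T ∩ Y). Then x ∈ Y ∩ T and x ∉ D, from which x ∈ (D ∪ Y) ∪ (T ∪ D).

(⟸) This inclusion fails. Take Y = {1}, D = ∅, T = ∅; then 1 ∈ (D ∪ Y) ∪ (T ∪ D) but 1 ∉ (Y ∖ D) ∩ (T ∩ Y).

Only the forward inclusion holds.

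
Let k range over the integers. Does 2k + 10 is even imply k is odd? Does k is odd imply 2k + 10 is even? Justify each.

Forward direction. This fails: take k = 4. Then 2k + 10 = 18, which is even, yet k = 4 is even, not odd.

Converse. Suppose k is odd. Since 2 is even, 2k is even for every k, so 2k + 10 has the same parity as 10, which is even. Hence 2k + 10 is even.

(⇒) fails; (⇐) holds.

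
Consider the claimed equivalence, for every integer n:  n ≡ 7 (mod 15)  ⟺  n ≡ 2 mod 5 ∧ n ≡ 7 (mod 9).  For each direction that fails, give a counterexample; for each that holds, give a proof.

(→) This fails: n = 37 gives 37 ≡ 7 (mod 15) but 37 ≡ 1 (mod 9), so the conjunction on the right does not hold.

(←) Conversely, if n ≡ 2 (mod 5) and n ≡ 7 (mod 9), then by the Chinese remainder theorem n ≡ 7 (mod 45). Since 7 ≡ 7 (mod 15) and 15 ∣ 45, we get n ≡ 7 (mod 15).

Only the reverse direction holds.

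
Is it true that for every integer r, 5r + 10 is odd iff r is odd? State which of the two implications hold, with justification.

[⇐] Suppose r is odd; write r = 2j + 1. Then 5r + 10 = 5·(2j + 1) + 10 = 2·5j + 15, which is odd.

[⇒] Suppose 5r + 10 is odd. Since 5 is odd, 5r and r have the same parity, so 5r + 10 ≡ r + 10 (mod 2). As 10 is even, 5r + 10 is odd exactly when r is odd. Thus r is odd.

Both directions hold; the statement is true.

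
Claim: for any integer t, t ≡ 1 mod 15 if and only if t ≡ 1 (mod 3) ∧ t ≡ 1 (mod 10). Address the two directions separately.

(→) This fails: t = 16 gives 16 ≡ 1 (mod 15) but 16 ≡ 6 (mod 10), so the conjunction on the right does not hold.

(←) Conversely, if t ≡ 1 (mod 3) and t ≡ 1 (mod 10), then by the Chinese remainder theorem t ≡ 1 (mod 30). Since 1 ≡ 1 (mod 15) and 15 ∣ 30, we get t ≡ 1 (mod 15).

Not equivalent: only (⇐) holds.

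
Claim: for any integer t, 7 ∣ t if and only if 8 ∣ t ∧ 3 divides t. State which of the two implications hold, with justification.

(⇒) This fails: take t = 7. Certainly 7 ∣ 7, but 8 ∤ 7.

(⇐) This fails: take t = 24. Both 8 ∣ 24 and 3 ∣ 24, yet 24 is not a multiple of 7 (since 24 = 3·7 + 3), so 7 ∤ 24.

Neither direction holds.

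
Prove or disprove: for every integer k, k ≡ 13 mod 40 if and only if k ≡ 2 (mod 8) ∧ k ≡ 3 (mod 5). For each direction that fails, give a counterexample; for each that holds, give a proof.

(⇒) fails and (⇐) fails.

(→) This fails: k = 13 gives 13 ≡ 13 (mod 40) but 13 ≡ 5 (mod 8), so the conjunction on the right does not hold.

(←) This fails: k = 18 satisfies both congruences on the right (18 ≡ 2 mod 8 and 18 ≡ 3 mod 5) yet 18 ≡ 18 (mod 40), not 13.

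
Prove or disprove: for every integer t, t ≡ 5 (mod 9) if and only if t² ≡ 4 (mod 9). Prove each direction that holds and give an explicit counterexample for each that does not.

(⟹) This fails: take t = 5. Then 5 ≡ 5 (mod 9), but 5² = 25 ≡ 7 (mod 9), not 4.

(⟸) This fails: take t = 2. Then 2² = 4 ≡ 4 (mod 9), yet 2 ≡ 2 (mod 9), not 5.

Both directions fail.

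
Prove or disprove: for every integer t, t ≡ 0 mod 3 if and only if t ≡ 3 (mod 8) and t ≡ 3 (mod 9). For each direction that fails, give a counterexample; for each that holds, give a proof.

Only the reverse direction holds.

(⟸) If t ≡ 3 (mod 8) and t ≡ 3 (mod 9), then by the Chinese remainder theorem t ≡ 3 (mod 72). Since 3 ≡ 0 (mod 3) and 3 ∣ 72, we get t ≡ 0 (mod 3).

(⟹) This fails: t = 0 gives 0 ≡ 0 (mod 3) but 0 ≡ 0 (mod 8), so the conjunction on the right does not hold.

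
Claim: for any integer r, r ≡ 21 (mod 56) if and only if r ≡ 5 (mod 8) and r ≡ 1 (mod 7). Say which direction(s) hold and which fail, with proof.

(⟹) This fails: r = 21 gives 21 ≡ 21 (mod 56) but 21 ≡ 0 (mod 7), so the conjunction on the right does not hold.

(⟸) This fails: r = 29 satisfies both congruences on the right (29 ≡ 5 mod 8 and 29 ≡ 1 mod 7) yet 29 ≡ 29 (mod 56), not 21.

Neither implication holds.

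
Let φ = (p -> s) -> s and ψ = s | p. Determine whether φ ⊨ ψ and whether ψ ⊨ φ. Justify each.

(←) Assume the antecedent. If s is true, (p -> s) -> s reduces to true regardless of the other variables. If s is false, the antecedent forces (s = F, p = T), and (p -> s) -> s holds there. Either way (p -> s) -> s holds.

(→) Assume the antecedent. If s is true, s | p reduces to true regardless of the other variables. If s is false, the antecedent forces (s = F, p = T), and s | p holds there. Either way s | p holds.

Both directions hold; the statement is true.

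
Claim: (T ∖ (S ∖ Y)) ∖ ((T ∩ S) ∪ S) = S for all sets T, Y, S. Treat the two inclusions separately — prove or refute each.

Both inclusions fail.

(⊆) This inclusion fails. Take T = {1}, Y = ∅, S = ∅; then 1 ∈ (T ∖ (S ∖ Y)) ∖ ((T ∩ S) ∪ S) but 1 ∉ S.

(⊇) This inclusion fails. Take T = ∅, Y = ∅, S = {1}; then 1 ∈ S but 1 ∉ (T ∖ (S ∖ Y)) ∖ ((T ∩ S) ∪ S).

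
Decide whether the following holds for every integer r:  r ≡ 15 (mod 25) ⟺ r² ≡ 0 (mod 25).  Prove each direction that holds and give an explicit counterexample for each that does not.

Only the forward implication holds.

[⇒] Suppose r ≡ 15 (mod 25). Write r = 25j + 15. Then (25j + 15)² = 625j² + 750j + 225 = 25(25j² + 30j + 9) + 0, so r² ≡ 0 (mod 25).

[⇐] This fails: take r = 0. Then 0² = 0 ≡ 0 (mod 25), yet 0 ≡ 0 (mod 25), not 15.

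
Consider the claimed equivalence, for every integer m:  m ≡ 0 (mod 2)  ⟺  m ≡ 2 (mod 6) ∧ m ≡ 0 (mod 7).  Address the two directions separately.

Not equivalent: only (⇐) holds.

Forward direction. This fails: m = 0 gives 0 ≡ 0 (mod 2) but 0 ≡ 0 (mod 6), so the conjunction on the right does not hold.

Converse. If m ≡ 2 (mod 6) and m ≡ 0 (mod 7), then by the Chinese remainder theorem m ≡ 14 (mod 42). Since 14 ≡ 0 (mod 2) and 2 ∣ 42, we get m ≡ 0 (mod 2).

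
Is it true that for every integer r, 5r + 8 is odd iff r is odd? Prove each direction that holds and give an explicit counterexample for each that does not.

(⇒) Suppose 5r + 8 is odd. Since 5 is odd, 5r and r have the same parity, so 5r + 8 ≡ r + 8 (mod 2). As 8 is even, 5r + 8 is odd exactly when r is odd. Thus r is odd.

(⇐) Conversely, suppose r is odd; write r = 2j + 1. Then 5r + 8 = 5·(2j + 1) + 8 = 2·5j + 13, which is odd.

Both directions hold; the statement is true.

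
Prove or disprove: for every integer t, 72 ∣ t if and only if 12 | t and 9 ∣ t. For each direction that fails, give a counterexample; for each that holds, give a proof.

[⇒] If 72 ∣ t, write t = 72q. Since 72 = 6·12, t = 12·(6q), so 12 ∣ t; and since 72 = 8·9, t = 9·(8q), so 9 ∣ t.

[⇐] This fails: take t = 36. Both 12 ∣ 36 and 9 ∣ 36, yet 36 is not a multiple of 72 (since 36 = 0·72 + 36), so 72 ∤ 36.

The forward direction holds; the converse fails.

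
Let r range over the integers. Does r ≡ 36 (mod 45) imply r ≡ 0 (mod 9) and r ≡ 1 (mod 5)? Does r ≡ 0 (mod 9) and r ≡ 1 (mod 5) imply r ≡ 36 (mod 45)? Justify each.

Both directions hold; the statement is true.

(⇒) Suppose r ≡ 36 (mod 45); write r = 45j + 36. Since 9 ∣ 45, reducing mod 9 gives r ≡ 36 ≡ 0 (mod 9); since 5 ∣ 45, reducing mod 5 gives r ≡ 36 ≡ 1 (mod 5).

(⇐) Conversely, if r ≡ 0 (mod 9) and r ≡ 1 (mod 5), then by the Chinese remainder theorem r ≡ 36 (mod 45). This is exactly r ≡ 36 (mod 45).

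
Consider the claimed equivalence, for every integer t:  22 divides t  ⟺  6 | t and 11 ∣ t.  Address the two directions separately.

[⇒] This fails: take t = 22. Certainly 22 ∣ 22, but 6 ∤ 22.

[⇐] Suppose 6 ∣ t and 11 ∣ t. Any common multiple of 6 and 11 is a multiple of their lcm; here gcd(6, 11) = 1, so lcm(6, 11) = 6·11 = 66, so 66 ∣ t. Since 22 ∣ 66, it follows that 22 ∣ t.

Not equivalent: only (⇐) holds.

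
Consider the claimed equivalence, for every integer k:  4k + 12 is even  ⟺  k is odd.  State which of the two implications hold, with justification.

(←) Suppose k is odd. Since 4 is even, 4k is even for every k, so 4k + 12 has the same parity as 12, which is even. Hence 4k + 12 is even.

(→) This fails: take k = 2. Then 4k + 12 = 20, which is even, yet k = 2 is even, not odd.

(⇒) fails; (⇐) holds.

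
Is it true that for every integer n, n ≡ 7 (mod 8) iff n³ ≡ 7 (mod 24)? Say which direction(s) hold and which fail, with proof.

Only the converse holds.

(←) The residues r modulo 24 with r³ ≡ 7 (mod 24) are exactly {7}, and each is ≡ 7 (mod 8).

(→) This fails: take n = 15. Then 15 ≡ 7 (mod 8), but 15³ = 3375 ≡ 15 (mod 24), not 7.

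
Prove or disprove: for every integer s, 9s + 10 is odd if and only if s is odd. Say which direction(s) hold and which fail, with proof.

Forward direction. Suppose 9s + 10 is odd. Since 9 is odd, 9s and s have the same parity, so 9s + 10 ≡ s + 10 (mod 2). As 10 is even, 9s + 10 is odd exactly when s is odd. Thus s is odd.

Converse. Suppose s is odd; write s = 2j + 1. Then 9s + 10 = 9·(2j + 1) + 10 = 2·9j + 19, which is odd.

Equivalent; both directions hold.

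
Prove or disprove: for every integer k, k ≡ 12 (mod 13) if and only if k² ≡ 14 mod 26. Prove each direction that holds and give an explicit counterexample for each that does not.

(→) This fails: take k = 25. Then 25 ≡ 12 (mod 13), but 25² = 625 ≡ 1 (mod 26), not 14.

(←) This fails: take k = 14. Then 14² = 196 ≡ 14 (mod 26), yet 14 ≡ 1 (mod 13), not 12.

Both directions fail.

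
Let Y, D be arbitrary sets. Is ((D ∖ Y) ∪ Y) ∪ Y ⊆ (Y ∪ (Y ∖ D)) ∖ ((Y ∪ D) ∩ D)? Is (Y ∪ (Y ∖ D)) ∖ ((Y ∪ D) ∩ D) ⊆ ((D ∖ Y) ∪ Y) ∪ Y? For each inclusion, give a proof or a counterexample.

The sets are not equal: only the reverse inclusion holds.

(⊇) Let x ∈ (Y ∪ (Y ∖ D)) ∖ ((Y ∪ D) ∩ D). Then x ∈ Y and x ∉ D, from which x ∈ ((D ∖ Y) ∪ Y) ∪ Y.

(⊆) This inclusion fails. Take Y = ∅, D = {1}; then 1 ∈ ((D ∖ Y) ∪ Y) ∪ Y but 1 ∉ (Y ∪ (Y ∖ D)) ∖ ((Y ∪ D) ∩ D).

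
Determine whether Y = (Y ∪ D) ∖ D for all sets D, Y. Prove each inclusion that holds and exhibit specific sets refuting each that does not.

(⊆) fails; (⊇) holds.

(⟸) Let x ∈ (Y ∪ D) ∖ D. Then x ∈ Y and x ∉ D, from which x ∈ Y.

(⟹) This inclusion fails. Take D = {1}, Y = {1}; then 1 ∈ Y but 1 ∉ (Y ∪ D) ∖ D.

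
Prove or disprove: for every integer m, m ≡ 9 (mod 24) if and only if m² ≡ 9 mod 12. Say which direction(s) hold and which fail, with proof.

[⇒] Suppose m ≡ 9 (mod 24). Then m² ≡ 9² = 81 (mod 24), and since 12 ∣ 24, also m² ≡ 9 (mod 12).

[⇐] This fails: take m = 3. Then 3² = 9 ≡ 9 (mod 12), yet 3 ≡ 3 (mod 24), not 9.

The forward direction holds; the converse fails.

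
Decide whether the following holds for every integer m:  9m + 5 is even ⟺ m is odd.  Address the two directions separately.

Both directions hold.

[⇒] Suppose 9m + 5 is even. Since 9 is odd, 9m and m have the same parity, so 9m + 5 ≡ m + 5 (mod 2). As 5 is odd, 9m + 5 is even exactly when m is odd. Thus m is odd.

[⇐] Conversely, suppose m is odd; write m = 2j + 1. Then 9m + 5 = 9·(2j + 1) + 5 = 2·9j + 14, which is even.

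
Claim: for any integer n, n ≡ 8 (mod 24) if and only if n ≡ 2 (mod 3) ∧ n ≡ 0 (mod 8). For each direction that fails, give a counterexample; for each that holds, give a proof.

[⇒] Suppose n ≡ 8 (mod 24); write n = 24j + 8. Since 3 ∣ 24, reducing mod 3 gives n ≡ 8 ≡ 2 (mod 3); since 8 ∣ 24, reducing mod 8 gives n ≡ 8 ≡ 0 (mod 8).

[⇐] Conversely, if n ≡ 2 (mod 3) and n ≡ 0 (mod 8), then by the Chinese remainder theorem n ≡ 8 (mod 24). This is exactly n ≡ 8 (mod 24).

The biconditional holds.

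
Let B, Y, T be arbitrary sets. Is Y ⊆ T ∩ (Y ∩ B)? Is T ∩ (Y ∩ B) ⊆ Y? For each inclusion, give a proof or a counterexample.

(⊆) This inclusion fails. Take B = ∅, Y = {1}, T = ∅; then 1 ∈ Y but 1 ∉ T ∩ (Y ∩ B).

(⊇) Let x ∈ T ∩ (Y ∩ B). Then x ∈ B ∩ Y ∩ T, from which x ∈ Y.

Only the reverse inclusion holds.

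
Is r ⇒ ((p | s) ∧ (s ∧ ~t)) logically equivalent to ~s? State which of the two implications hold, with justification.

(⟹) This fails. Under t = F, r = F, p = F, s = T, the left side is true but the right side is false.

(⟸) This fails. Under t = F, r = T, p = F, s = F, the left side is false but the right side is true.

Neither direction holds.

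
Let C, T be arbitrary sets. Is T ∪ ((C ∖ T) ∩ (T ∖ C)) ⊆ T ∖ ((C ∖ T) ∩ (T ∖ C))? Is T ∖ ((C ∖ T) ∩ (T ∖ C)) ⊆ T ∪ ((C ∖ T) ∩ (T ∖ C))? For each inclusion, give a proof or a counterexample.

Both inclusions hold; the sets are equal.

Forward inclusion. Let x ∈ T ∪ ((C ∖ T) ∩ (T ∖ C)). Then either x ∈ T and x ∉ C; or x ∈ C ∩ T. In each case x ∈ T ∖ ((C ∖ T) ∩ (T ∖ C)), so T ∪ ((C ∖ T) ∩ (T ∖ C)) ⊆ T ∖ ((C ∖ T) ∩ (T ∖ C)).

Reverse inclusion. Let x ∈ T ∖ ((C ∖ T) ∩ (T ∖ C)). Then either x ∈ T and x ∉ C; or x ∈ C ∩ T. In each case x ∈ T ∪ ((C ∖ T) ∩ (T ∖ C)), so T ∖ ((C ∖ T) ∩ (T ∖ C)) ⊆ T ∪ ((C ∖ T) ∩ (T ∖ C)).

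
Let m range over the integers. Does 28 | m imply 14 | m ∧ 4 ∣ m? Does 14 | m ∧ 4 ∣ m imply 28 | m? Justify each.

(←) Suppose 14 ∣ m and 4 ∣ m. Any common multiple of 14 and 4 is a multiple of their lcm; here lcm(14, 4) = 14·4/gcd(14, 4) = 56/2 = 28, so 28 ∣ m.

(→) If 28 ∣ m, write m = 28q. Since 28 = 2·14, m = 14·(2q), so 14 ∣ m; and since 28 = 7·4, m = 4·(7q), so 4 ∣ m.

Both implications hold.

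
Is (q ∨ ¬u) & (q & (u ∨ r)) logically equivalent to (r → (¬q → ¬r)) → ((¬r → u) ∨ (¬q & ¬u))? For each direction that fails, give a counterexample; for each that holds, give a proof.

(⇒) Assume the antecedent. If r is true, the consequent reduces to true regardless of the other variables. If r is false, the antecedent forces (r = F, u = T, q = T), and the consequent holds there. Either way the consequent holds.

(⇐) This fails. Under r = F, u = F, q = F, the left side is false but the right side is true.

(⇒) holds; (⇐) fails.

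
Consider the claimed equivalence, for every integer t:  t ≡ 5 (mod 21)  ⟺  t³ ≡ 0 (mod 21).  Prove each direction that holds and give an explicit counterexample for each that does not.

(⟹) This fails: take t = 5. Then 5 ≡ 5 (mod 21), but 5³ = 125 ≡ 20 (mod 21), not 0.

(⟸) This fails: take t = 0. Then 0³ = 0 ≡ 0 (mod 21), yet 0 ≡ 0 (mod 21), not 5.

Neither direction holds.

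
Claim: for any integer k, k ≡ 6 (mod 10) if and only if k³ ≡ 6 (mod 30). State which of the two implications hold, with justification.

[⇐] The residues r modulo 30 with r³ ≡ 6 (mod 30) are exactly {6}, and each is ≡ 6 (mod 10).

[⇒] This fails: take k = 16. Then 16 ≡ 6 (mod 10), but 16³ = 4096 ≡ 16 (mod 30), not 6.

Only the converse holds.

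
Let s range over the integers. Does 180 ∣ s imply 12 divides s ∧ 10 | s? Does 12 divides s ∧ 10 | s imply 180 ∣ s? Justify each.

Not equivalent: only (⇒) holds.

Forward direction. If 180 ∣ s, write s = 180q. Since 180 = 15·12, s = 12·(15q), so 12 ∣ s; and since 180 = 18·10, s = 10·(18q), so 10 ∣ s.

Converse. This fails: take s = 60. Both 12 ∣ 60 and 10 ∣ 60, yet 60 is not a multiple of 180 (since 60 = 0·180 + 60), so 180 ∤ 60.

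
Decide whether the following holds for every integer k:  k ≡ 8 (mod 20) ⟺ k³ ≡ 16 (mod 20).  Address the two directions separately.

Neither implication holds.

Forward direction. This fails: take k = 8. Then 8 ≡ 8 (mod 20), but 8³ = 512 ≡ 12 (mod 20), not 16.

Converse. This fails: take k = 6. Then 6³ = 216 ≡ 16 (mod 20), yet 6 ≡ 6 (mod 20), not 8.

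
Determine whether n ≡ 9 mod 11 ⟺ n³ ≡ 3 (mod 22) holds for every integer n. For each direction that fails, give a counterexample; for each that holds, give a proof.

Forward direction. This fails: take n = 20. Then 20 ≡ 9 (mod 11), but 20³ = 8000 ≡ 14 (mod 22), not 3.

Converse. The residues r modulo 22 with r³ ≡ 3 (mod 22) are exactly {9}, and each is ≡ 9 (mod 11).

(⇒) fails; (⇐) holds.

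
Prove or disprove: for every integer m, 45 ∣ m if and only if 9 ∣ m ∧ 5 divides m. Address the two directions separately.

Both implications hold.

Forward direction. If 45 ∣ m, write m = 45q. Since 45 = 5·9, m = 9·(5q), so 9 ∣ m; and since 45 = 9·5, m = 5·(9q), so 5 ∣ m.

Converse. Suppose 9 ∣ m and 5 ∣ m. Any common multiple of 9 and 5 is a multiple of their lcm; here gcd(9, 5) = 1, so lcm(9, 5) = 9·5 = 45, so 45 ∣ m.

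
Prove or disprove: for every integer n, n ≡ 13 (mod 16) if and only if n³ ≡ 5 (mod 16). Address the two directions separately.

Equivalent; both directions hold.

(⇐) Suppose n³ ≡ 5 (mod 16). The only residue r in {0, …, 15} with r³ ≡ 5 (mod 16) is r = 13, so n ≡ 13 (mod 16).

(⇒) Suppose n ≡ 13 (mod 16). Write n = 16j + 13. Then (16j + 13)³ = 4096j³ + 9984j² + 8112j + 2197 = 16(256j³ + 624j² + 507j + 137) + 5, so n³ ≡ 5 (mod 16).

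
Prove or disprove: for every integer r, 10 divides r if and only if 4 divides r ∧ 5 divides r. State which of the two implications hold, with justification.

Not equivalent: only (⇐) holds.

[⇒] This fails: take r = 10. Certainly 10 ∣ 10, but 4 ∤ 10.

[⇐] Suppose 4 ∣ r and 5 ∣ r. Any common multiple of 4 and 5 is a multiple of their lcm; here gcd(4, 5) = 1, so lcm(4, 5) = 4·5 = 20, so 20 ∣ r. Since 10 ∣ 20, it follows that 10 ∣ r.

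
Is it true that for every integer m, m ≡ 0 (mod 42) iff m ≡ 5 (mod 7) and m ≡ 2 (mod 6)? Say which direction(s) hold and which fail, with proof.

(⇒) This fails: m = 0 gives 0 ≡ 0 (mod 42) but 0 ≡ 0 (mod 7), so the conjunction on the right does not hold.

(⇐) This fails: m = 26 satisfies both congruences on the right (26 ≡ 5 mod 7 and 26 ≡ 2 mod 6) yet 26 ≡ 26 (mod 42), not 0.

(⇒) fails and (⇐) fails.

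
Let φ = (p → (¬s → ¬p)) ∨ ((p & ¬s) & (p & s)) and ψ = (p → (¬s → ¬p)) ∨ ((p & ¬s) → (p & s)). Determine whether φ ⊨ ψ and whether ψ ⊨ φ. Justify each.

Both directions hold.

(⟹) Assume the antecedent. If p is true, the antecedent forces (p = T, s = T), and the consequent holds there. If p is false, the consequent reduces to true regardless of the other variables. Either way the consequent holds.

(⟸) Assume the antecedent. If p is true, the antecedent forces (p = T, s = T), and the consequent holds there. If p is false, the consequent reduces to true regardless of the other variables. Either way the consequent holds.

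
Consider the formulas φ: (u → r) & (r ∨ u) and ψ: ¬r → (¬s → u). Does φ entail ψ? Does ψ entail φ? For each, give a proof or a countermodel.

(⟹) Assume the antecedent. If u is true, ¬r → (¬s → u) reduces to true regardless of the other variables. If u is false, the antecedent forces (u = F, r = T, s = F) or (u = F, r = T, s = T), and ¬r → (¬s → u) holds there. Either way ¬r → (¬s → u) holds.

(⟸) This fails. Under u = T, r = F, s = F, the left side is false but the right side is true.

(⇒) holds; (⇐) fails.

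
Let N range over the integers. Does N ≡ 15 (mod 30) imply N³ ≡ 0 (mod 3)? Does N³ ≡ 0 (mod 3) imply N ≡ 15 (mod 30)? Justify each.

(⟹) Suppose N ≡ 15 (mod 30). Then N³ ≡ 15³ = 3375 (mod 30), and since 3 ∣ 30, also N³ ≡ 0 (mod 3).

(⟸) This fails: take N = 0. Then 0³ = 0 ≡ 0 (mod 3), yet 0 ≡ 0 (mod 30), not 15.

Not equivalent: only (⇒) holds.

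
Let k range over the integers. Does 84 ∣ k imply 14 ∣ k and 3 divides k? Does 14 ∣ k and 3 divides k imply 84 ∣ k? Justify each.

(⟸) This fails: take k = 42. Both 14 ∣ 42 and 3 ∣ 42, yet 42 is not a multiple of 84 (since 42 = 0·84 + 42), so 84 ∤ 42.

(⟹) If 84 ∣ k, write k = 84q. Since 84 = 6·14, k = 14·(6q), so 14 ∣ k; and since 84 = 28·3, k = 3·(28q), so 3 ∣ k.

Not equivalent: only (⇒) holds.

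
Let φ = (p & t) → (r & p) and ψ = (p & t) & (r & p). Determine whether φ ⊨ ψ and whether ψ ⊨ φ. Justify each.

(⇐) Assume the antecedent. If p is true, the antecedent forces (p = T, r = T, t = T), and (p & t) → (r & p) holds there. If p is false, the antecedent cannot hold. Either way (p & t) → (r & p) holds.

(⇒) This fails. Under p = F, r = F, t = F, the left side is true but the right side is false.

Not equivalent: only (⇐) holds.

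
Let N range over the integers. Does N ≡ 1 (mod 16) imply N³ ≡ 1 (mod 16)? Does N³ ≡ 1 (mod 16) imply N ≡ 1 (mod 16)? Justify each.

Both directions hold.

Forward direction. Suppose N ≡ 1 (mod 16). Write N = 16j + 1. Then (16j + 1)³ = 4096j³ + 768j² + 48j + 1 = 16(256j³ + 48j² + 3j) + 1, so N³ ≡ 1 (mod 16).

Converse. Suppose N³ ≡ 1 (mod 16). The only residue r in {0, …, 15} with r³ ≡ 1 (mod 16) is r = 1, so N ≡ 1 (mod 16).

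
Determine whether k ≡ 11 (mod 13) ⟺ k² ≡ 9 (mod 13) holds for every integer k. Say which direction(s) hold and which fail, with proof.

Neither direction holds.

Forward direction. This fails: take k = 11. Then 11 ≡ 11 (mod 13), but 11² = 121 ≡ 4 (mod 13), not 9.

Converse. This fails: take k = 3. Then 3² = 9 ≡ 9 (mod 13), yet 3 ≡ 3 (mod 13), not 11.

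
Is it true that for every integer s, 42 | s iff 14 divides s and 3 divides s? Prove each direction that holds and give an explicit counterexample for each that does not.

[⇒] If 42 ∣ s, write s = 42q. Since 42 = 3·14, s = 14·(3q), so 14 ∣ s; and since 42 = 14·3, s = 3·(14q), so 3 ∣ s.

[⇐] Suppose 14 ∣ s and 3 ∣ s. Any common multiple of 14 and 3 is a multiple of their lcm; here gcd(14, 3) = 1, so lcm(14, 3) = 14·3 = 42, so 42 ∣ s.

Both implications hold.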